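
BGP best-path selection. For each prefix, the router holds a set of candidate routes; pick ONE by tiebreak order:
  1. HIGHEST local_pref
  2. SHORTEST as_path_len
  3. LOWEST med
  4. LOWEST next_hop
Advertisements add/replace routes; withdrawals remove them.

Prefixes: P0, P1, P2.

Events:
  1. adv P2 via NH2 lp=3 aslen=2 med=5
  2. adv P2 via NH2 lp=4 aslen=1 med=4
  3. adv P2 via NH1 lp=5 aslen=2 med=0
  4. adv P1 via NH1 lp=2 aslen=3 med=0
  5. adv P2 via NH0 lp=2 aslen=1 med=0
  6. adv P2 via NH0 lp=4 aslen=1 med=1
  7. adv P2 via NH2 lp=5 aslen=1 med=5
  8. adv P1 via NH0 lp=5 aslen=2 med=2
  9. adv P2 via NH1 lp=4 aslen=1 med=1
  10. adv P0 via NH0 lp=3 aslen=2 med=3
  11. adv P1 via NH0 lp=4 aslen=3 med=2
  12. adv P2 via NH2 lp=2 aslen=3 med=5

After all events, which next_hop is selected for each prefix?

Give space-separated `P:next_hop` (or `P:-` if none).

Op 1: best P0=- P1=- P2=NH2
Op 2: best P0=- P1=- P2=NH2
Op 3: best P0=- P1=- P2=NH1
Op 4: best P0=- P1=NH1 P2=NH1
Op 5: best P0=- P1=NH1 P2=NH1
Op 6: best P0=- P1=NH1 P2=NH1
Op 7: best P0=- P1=NH1 P2=NH2
Op 8: best P0=- P1=NH0 P2=NH2
Op 9: best P0=- P1=NH0 P2=NH2
Op 10: best P0=NH0 P1=NH0 P2=NH2
Op 11: best P0=NH0 P1=NH0 P2=NH2
Op 12: best P0=NH0 P1=NH0 P2=NH0

Answer: P0:NH0 P1:NH0 P2:NH0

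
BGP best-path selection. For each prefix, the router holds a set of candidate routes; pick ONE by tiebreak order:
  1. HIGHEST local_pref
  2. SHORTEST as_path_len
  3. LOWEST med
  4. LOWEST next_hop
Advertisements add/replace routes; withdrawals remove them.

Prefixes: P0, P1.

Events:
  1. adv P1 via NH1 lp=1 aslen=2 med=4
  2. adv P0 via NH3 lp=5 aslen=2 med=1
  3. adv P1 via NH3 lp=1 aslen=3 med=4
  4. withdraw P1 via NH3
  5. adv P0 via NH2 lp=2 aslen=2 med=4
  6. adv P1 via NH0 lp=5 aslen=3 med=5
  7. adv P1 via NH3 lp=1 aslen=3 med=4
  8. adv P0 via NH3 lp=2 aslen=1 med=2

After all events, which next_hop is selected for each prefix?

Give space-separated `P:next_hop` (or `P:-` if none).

Op 1: best P0=- P1=NH1
Op 2: best P0=NH3 P1=NH1
Op 3: best P0=NH3 P1=NH1
Op 4: best P0=NH3 P1=NH1
Op 5: best P0=NH3 P1=NH1
Op 6: best P0=NH3 P1=NH0
Op 7: best P0=NH3 P1=NH0
Op 8: best P0=NH3 P1=NH0

Answer: P0:NH3 P1:NH0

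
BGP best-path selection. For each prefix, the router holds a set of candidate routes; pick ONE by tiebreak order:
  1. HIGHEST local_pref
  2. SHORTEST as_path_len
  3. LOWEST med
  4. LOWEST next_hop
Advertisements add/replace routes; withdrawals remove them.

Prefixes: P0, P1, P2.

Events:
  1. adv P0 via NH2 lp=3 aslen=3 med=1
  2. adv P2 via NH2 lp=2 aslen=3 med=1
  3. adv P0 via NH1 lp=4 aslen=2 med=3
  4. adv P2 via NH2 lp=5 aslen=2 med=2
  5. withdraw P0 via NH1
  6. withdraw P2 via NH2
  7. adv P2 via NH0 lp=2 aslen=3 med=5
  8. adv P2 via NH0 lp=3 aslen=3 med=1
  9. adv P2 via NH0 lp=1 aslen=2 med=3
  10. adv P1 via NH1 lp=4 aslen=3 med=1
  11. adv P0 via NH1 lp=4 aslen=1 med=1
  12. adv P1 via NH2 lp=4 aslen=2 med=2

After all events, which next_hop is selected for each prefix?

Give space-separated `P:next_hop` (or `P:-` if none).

Answer: P0:NH1 P1:NH2 P2:NH0

Derivation:
Op 1: best P0=NH2 P1=- P2=-
Op 2: best P0=NH2 P1=- P2=NH2
Op 3: best P0=NH1 P1=- P2=NH2
Op 4: best P0=NH1 P1=- P2=NH2
Op 5: best P0=NH2 P1=- P2=NH2
Op 6: best P0=NH2 P1=- P2=-
Op 7: best P0=NH2 P1=- P2=NH0
Op 8: best P0=NH2 P1=- P2=NH0
Op 9: best P0=NH2 P1=- P2=NH0
Op 10: best P0=NH2 P1=NH1 P2=NH0
Op 11: best P0=NH1 P1=NH1 P2=NH0
Op 12: best P0=NH1 P1=NH2 P2=NH0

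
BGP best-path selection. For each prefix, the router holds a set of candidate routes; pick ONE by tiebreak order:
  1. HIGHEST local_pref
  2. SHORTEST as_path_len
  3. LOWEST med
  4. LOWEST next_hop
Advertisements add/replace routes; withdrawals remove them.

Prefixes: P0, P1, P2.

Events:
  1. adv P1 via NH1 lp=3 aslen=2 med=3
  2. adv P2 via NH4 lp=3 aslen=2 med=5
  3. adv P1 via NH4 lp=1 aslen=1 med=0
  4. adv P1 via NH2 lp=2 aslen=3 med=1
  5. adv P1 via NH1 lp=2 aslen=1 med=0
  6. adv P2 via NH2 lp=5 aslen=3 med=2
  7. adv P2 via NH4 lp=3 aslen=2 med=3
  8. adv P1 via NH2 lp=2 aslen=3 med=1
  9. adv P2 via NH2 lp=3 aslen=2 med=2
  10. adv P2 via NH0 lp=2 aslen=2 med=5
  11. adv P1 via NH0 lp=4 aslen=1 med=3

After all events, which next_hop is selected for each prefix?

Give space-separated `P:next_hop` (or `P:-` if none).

Answer: P0:- P1:NH0 P2:NH2

Derivation:
Op 1: best P0=- P1=NH1 P2=-
Op 2: best P0=- P1=NH1 P2=NH4
Op 3: best P0=- P1=NH1 P2=NH4
Op 4: best P0=- P1=NH1 P2=NH4
Op 5: best P0=- P1=NH1 P2=NH4
Op 6: best P0=- P1=NH1 P2=NH2
Op 7: best P0=- P1=NH1 P2=NH2
Op 8: best P0=- P1=NH1 P2=NH2
Op 9: best P0=- P1=NH1 P2=NH2
Op 10: best P0=- P1=NH1 P2=NH2
Op 11: best P0=- P1=NH0 P2=NH2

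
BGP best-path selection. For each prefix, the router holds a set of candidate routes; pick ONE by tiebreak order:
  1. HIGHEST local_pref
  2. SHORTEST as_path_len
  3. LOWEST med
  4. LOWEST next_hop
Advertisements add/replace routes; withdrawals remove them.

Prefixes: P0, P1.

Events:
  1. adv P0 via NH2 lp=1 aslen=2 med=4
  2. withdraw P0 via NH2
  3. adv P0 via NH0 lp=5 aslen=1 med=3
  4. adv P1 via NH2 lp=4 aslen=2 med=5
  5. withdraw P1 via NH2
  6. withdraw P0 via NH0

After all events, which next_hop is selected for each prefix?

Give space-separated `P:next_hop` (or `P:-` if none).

Answer: P0:- P1:-

Derivation:
Op 1: best P0=NH2 P1=-
Op 2: best P0=- P1=-
Op 3: best P0=NH0 P1=-
Op 4: best P0=NH0 P1=NH2
Op 5: best P0=NH0 P1=-
Op 6: best P0=- P1=-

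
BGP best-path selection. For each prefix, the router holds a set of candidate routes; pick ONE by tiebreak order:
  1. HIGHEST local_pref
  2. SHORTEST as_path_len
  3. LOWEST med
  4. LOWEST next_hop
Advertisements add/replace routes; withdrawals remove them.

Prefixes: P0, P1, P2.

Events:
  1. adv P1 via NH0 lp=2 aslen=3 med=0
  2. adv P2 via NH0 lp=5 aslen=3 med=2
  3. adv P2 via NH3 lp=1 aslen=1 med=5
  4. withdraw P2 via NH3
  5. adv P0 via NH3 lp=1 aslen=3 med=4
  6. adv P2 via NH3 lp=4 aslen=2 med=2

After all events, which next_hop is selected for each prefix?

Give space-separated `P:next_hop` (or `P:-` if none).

Op 1: best P0=- P1=NH0 P2=-
Op 2: best P0=- P1=NH0 P2=NH0
Op 3: best P0=- P1=NH0 P2=NH0
Op 4: best P0=- P1=NH0 P2=NH0
Op 5: best P0=NH3 P1=NH0 P2=NH0
Op 6: best P0=NH3 P1=NH0 P2=NH0

Answer: P0:NH3 P1:NH0 P2:NH0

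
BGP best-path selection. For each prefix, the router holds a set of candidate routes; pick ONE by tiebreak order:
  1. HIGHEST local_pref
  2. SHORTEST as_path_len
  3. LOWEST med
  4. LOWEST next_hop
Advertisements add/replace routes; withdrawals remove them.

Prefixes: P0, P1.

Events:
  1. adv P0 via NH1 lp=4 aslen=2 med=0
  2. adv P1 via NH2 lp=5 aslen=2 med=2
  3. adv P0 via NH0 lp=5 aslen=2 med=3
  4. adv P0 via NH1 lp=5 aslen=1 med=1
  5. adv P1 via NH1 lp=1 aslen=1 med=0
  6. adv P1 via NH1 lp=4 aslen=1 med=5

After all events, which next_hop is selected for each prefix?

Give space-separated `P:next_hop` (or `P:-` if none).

Op 1: best P0=NH1 P1=-
Op 2: best P0=NH1 P1=NH2
Op 3: best P0=NH0 P1=NH2
Op 4: best P0=NH1 P1=NH2
Op 5: best P0=NH1 P1=NH2
Op 6: best P0=NH1 P1=NH2

Answer: P0:NH1 P1:NH2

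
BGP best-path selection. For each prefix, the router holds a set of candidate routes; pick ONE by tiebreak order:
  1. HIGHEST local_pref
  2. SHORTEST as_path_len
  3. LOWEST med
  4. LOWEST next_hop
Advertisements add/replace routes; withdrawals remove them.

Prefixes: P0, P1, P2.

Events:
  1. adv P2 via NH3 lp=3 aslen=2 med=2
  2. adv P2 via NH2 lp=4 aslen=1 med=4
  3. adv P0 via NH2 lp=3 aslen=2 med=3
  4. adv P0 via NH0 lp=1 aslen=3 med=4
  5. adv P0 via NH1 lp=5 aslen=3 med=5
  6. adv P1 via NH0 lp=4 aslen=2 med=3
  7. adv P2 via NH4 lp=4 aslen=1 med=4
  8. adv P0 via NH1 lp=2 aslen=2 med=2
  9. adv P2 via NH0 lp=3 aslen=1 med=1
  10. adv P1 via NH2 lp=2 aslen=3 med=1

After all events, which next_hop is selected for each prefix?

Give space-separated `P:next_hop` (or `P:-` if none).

Answer: P0:NH2 P1:NH0 P2:NH2

Derivation:
Op 1: best P0=- P1=- P2=NH3
Op 2: best P0=- P1=- P2=NH2
Op 3: best P0=NH2 P1=- P2=NH2
Op 4: best P0=NH2 P1=- P2=NH2
Op 5: best P0=NH1 P1=- P2=NH2
Op 6: best P0=NH1 P1=NH0 P2=NH2
Op 7: best P0=NH1 P1=NH0 P2=NH2
Op 8: best P0=NH2 P1=NH0 P2=NH2
Op 9: best P0=NH2 P1=NH0 P2=NH2
Op 10: best P0=NH2 P1=NH0 P2=NH2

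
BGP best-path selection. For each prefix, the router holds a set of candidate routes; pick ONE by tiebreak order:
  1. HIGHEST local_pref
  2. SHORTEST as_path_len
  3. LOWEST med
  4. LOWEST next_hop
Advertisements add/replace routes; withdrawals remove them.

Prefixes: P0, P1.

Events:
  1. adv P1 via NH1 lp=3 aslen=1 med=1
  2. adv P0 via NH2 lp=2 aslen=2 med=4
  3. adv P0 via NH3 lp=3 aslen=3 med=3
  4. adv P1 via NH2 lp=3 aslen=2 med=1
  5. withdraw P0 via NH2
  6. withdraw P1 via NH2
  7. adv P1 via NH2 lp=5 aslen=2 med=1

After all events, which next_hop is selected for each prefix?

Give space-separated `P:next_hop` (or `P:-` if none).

Answer: P0:NH3 P1:NH2

Derivation:
Op 1: best P0=- P1=NH1
Op 2: best P0=NH2 P1=NH1
Op 3: best P0=NH3 P1=NH1
Op 4: best P0=NH3 P1=NH1
Op 5: best P0=NH3 P1=NH1
Op 6: best P0=NH3 P1=NH1
Op 7: best P0=NH3 P1=NH2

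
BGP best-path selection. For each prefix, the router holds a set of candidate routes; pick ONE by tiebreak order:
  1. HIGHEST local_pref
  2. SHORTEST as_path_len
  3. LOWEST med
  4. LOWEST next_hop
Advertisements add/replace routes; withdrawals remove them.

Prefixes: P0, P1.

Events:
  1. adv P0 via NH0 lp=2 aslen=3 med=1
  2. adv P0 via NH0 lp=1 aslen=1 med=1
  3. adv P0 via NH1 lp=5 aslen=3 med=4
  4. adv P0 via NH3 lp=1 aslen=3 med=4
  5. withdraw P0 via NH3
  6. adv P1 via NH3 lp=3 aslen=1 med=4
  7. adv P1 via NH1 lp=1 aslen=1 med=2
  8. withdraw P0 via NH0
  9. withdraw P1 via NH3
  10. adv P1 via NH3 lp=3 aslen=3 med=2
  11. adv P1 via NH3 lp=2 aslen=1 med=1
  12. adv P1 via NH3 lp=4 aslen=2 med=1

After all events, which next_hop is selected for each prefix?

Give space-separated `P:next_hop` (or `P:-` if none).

Op 1: best P0=NH0 P1=-
Op 2: best P0=NH0 P1=-
Op 3: best P0=NH1 P1=-
Op 4: best P0=NH1 P1=-
Op 5: best P0=NH1 P1=-
Op 6: best P0=NH1 P1=NH3
Op 7: best P0=NH1 P1=NH3
Op 8: best P0=NH1 P1=NH3
Op 9: best P0=NH1 P1=NH1
Op 10: best P0=NH1 P1=NH3
Op 11: best P0=NH1 P1=NH3
Op 12: best P0=NH1 P1=NH3

Answer: P0:NH1 P1:NH3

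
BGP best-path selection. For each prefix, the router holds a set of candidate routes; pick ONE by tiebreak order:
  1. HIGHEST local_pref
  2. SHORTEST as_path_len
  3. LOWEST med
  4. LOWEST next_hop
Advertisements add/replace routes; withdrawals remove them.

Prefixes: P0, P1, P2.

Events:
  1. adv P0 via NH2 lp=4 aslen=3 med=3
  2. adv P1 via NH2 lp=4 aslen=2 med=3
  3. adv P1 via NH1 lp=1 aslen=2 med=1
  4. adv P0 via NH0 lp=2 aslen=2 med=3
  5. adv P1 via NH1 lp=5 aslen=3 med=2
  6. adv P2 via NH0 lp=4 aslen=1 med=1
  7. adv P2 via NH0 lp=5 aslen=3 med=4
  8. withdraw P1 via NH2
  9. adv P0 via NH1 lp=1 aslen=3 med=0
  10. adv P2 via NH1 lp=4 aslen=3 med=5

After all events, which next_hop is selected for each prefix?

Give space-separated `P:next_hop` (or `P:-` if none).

Answer: P0:NH2 P1:NH1 P2:NH0

Derivation:
Op 1: best P0=NH2 P1=- P2=-
Op 2: best P0=NH2 P1=NH2 P2=-
Op 3: best P0=NH2 P1=NH2 P2=-
Op 4: best P0=NH2 P1=NH2 P2=-
Op 5: best P0=NH2 P1=NH1 P2=-
Op 6: best P0=NH2 P1=NH1 P2=NH0
Op 7: best P0=NH2 P1=NH1 P2=NH0
Op 8: best P0=NH2 P1=NH1 P2=NH0
Op 9: best P0=NH2 P1=NH1 P2=NH0
Op 10: best P0=NH2 P1=NH1 P2=NH0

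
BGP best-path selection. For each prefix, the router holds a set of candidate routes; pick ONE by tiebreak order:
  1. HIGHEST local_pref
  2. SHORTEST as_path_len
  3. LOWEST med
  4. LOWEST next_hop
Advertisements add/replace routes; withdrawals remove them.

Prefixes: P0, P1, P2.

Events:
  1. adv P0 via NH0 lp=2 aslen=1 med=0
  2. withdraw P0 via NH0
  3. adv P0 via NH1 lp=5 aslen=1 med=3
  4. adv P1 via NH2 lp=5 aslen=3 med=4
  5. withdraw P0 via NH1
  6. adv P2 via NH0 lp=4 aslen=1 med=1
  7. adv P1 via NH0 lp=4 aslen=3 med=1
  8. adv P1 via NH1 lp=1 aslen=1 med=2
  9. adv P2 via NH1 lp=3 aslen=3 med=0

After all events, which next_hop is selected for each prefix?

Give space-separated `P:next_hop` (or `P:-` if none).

Answer: P0:- P1:NH2 P2:NH0

Derivation:
Op 1: best P0=NH0 P1=- P2=-
Op 2: best P0=- P1=- P2=-
Op 3: best P0=NH1 P1=- P2=-
Op 4: best P0=NH1 P1=NH2 P2=-
Op 5: best P0=- P1=NH2 P2=-
Op 6: best P0=- P1=NH2 P2=NH0
Op 7: best P0=- P1=NH2 P2=NH0
Op 8: best P0=- P1=NH2 P2=NH0
Op 9: best P0=- P1=NH2 P2=NH0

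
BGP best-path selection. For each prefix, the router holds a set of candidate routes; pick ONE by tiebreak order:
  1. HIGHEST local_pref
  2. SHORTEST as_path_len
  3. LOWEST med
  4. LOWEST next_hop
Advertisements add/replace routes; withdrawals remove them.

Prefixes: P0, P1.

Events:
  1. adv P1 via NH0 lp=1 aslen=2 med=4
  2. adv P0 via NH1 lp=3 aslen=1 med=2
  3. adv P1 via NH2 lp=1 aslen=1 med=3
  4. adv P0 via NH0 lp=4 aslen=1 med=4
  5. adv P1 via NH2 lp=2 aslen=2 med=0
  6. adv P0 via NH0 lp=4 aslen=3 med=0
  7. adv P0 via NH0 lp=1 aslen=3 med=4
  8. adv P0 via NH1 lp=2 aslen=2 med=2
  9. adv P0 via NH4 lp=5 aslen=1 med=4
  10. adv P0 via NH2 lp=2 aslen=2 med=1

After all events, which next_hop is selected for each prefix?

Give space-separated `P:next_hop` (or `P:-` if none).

Answer: P0:NH4 P1:NH2

Derivation:
Op 1: best P0=- P1=NH0
Op 2: best P0=NH1 P1=NH0
Op 3: best P0=NH1 P1=NH2
Op 4: best P0=NH0 P1=NH2
Op 5: best P0=NH0 P1=NH2
Op 6: best P0=NH0 P1=NH2
Op 7: best P0=NH1 P1=NH2
Op 8: best P0=NH1 P1=NH2
Op 9: best P0=NH4 P1=NH2
Op 10: best P0=NH4 P1=NH2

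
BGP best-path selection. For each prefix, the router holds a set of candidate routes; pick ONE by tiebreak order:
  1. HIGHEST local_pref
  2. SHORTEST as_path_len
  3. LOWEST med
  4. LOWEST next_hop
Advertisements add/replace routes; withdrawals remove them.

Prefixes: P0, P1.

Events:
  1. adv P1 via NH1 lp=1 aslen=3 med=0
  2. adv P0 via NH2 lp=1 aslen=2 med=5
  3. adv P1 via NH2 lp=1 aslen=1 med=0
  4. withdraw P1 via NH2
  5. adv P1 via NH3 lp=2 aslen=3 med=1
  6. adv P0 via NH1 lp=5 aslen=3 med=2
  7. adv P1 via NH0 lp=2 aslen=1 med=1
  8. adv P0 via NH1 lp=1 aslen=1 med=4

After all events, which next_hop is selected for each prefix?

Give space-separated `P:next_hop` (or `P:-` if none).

Answer: P0:NH1 P1:NH0

Derivation:
Op 1: best P0=- P1=NH1
Op 2: best P0=NH2 P1=NH1
Op 3: best P0=NH2 P1=NH2
Op 4: best P0=NH2 P1=NH1
Op 5: best P0=NH2 P1=NH3
Op 6: best P0=NH1 P1=NH3
Op 7: best P0=NH1 P1=NH0
Op 8: best P0=NH1 P1=NH0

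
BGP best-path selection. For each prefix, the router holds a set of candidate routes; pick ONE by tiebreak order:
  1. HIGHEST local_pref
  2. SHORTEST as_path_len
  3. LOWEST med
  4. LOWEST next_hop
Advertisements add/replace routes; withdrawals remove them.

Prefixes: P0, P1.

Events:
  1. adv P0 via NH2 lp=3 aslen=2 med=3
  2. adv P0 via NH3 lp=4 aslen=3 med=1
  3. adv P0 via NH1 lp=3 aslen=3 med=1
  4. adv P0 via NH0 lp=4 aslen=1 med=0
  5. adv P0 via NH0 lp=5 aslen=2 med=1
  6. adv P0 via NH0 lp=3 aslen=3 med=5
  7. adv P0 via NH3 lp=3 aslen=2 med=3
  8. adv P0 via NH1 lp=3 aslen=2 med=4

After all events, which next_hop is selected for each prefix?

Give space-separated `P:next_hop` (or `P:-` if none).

Answer: P0:NH2 P1:-

Derivation:
Op 1: best P0=NH2 P1=-
Op 2: best P0=NH3 P1=-
Op 3: best P0=NH3 P1=-
Op 4: best P0=NH0 P1=-
Op 5: best P0=NH0 P1=-
Op 6: best P0=NH3 P1=-
Op 7: best P0=NH2 P1=-
Op 8: best P0=NH2 P1=-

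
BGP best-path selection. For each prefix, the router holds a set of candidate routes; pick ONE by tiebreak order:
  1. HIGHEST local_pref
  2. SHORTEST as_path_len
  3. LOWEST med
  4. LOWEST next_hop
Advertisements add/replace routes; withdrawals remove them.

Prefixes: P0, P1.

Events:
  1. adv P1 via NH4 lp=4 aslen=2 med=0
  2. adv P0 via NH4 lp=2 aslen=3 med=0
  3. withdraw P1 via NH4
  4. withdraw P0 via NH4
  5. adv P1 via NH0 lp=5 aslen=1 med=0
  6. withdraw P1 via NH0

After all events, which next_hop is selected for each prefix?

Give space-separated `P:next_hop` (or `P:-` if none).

Answer: P0:- P1:-

Derivation:
Op 1: best P0=- P1=NH4
Op 2: best P0=NH4 P1=NH4
Op 3: best P0=NH4 P1=-
Op 4: best P0=- P1=-
Op 5: best P0=- P1=NH0
Op 6: best P0=- P1=-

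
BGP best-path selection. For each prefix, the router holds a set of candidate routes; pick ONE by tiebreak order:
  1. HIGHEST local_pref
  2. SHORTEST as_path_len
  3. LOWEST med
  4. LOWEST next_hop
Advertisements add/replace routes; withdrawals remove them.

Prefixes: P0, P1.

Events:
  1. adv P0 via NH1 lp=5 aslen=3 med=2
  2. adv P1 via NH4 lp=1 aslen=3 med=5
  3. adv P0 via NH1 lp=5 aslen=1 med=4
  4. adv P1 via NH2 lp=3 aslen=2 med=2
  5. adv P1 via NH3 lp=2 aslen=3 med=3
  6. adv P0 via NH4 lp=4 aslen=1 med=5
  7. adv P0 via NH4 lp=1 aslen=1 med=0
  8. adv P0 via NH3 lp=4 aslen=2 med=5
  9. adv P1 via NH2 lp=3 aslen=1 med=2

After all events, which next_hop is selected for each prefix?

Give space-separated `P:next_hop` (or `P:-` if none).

Op 1: best P0=NH1 P1=-
Op 2: best P0=NH1 P1=NH4
Op 3: best P0=NH1 P1=NH4
Op 4: best P0=NH1 P1=NH2
Op 5: best P0=NH1 P1=NH2
Op 6: best P0=NH1 P1=NH2
Op 7: best P0=NH1 P1=NH2
Op 8: best P0=NH1 P1=NH2
Op 9: best P0=NH1 P1=NH2

Answer: P0:NH1 P1:NH2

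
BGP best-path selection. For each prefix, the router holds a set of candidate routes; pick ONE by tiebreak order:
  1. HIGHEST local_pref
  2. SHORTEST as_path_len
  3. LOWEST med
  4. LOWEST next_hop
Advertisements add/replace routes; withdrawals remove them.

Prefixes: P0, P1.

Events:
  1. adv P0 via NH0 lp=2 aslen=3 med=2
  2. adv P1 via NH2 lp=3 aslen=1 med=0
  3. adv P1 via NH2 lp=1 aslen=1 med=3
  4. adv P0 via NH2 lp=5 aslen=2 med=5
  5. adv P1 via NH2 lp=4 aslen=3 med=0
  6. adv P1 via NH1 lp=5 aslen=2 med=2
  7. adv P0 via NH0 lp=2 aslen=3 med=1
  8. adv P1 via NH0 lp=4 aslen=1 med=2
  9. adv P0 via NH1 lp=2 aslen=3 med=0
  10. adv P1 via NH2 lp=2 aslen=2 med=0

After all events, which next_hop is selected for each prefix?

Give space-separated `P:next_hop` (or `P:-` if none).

Op 1: best P0=NH0 P1=-
Op 2: best P0=NH0 P1=NH2
Op 3: best P0=NH0 P1=NH2
Op 4: best P0=NH2 P1=NH2
Op 5: best P0=NH2 P1=NH2
Op 6: best P0=NH2 P1=NH1
Op 7: best P0=NH2 P1=NH1
Op 8: best P0=NH2 P1=NH1
Op 9: best P0=NH2 P1=NH1
Op 10: best P0=NH2 P1=NH1

Answer: P0:NH2 P1:NH1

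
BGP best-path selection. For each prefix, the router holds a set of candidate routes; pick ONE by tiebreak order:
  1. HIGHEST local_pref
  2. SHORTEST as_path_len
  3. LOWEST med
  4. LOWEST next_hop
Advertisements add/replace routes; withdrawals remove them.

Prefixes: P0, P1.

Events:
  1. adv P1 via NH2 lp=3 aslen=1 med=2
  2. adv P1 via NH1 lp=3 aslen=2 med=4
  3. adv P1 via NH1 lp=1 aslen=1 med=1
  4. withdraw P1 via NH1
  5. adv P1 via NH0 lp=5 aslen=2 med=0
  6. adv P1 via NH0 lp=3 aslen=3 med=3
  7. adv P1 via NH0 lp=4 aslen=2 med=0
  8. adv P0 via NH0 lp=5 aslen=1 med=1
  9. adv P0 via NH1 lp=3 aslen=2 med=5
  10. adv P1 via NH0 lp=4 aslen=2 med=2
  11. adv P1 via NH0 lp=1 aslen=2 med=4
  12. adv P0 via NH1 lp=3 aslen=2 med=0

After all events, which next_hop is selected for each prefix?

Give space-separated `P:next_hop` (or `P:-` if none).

Answer: P0:NH0 P1:NH2

Derivation:
Op 1: best P0=- P1=NH2
Op 2: best P0=- P1=NH2
Op 3: best P0=- P1=NH2
Op 4: best P0=- P1=NH2
Op 5: best P0=- P1=NH0
Op 6: best P0=- P1=NH2
Op 7: best P0=- P1=NH0
Op 8: best P0=NH0 P1=NH0
Op 9: best P0=NH0 P1=NH0
Op 10: best P0=NH0 P1=NH0
Op 11: best P0=NH0 P1=NH2
Op 12: best P0=NH0 P1=NH2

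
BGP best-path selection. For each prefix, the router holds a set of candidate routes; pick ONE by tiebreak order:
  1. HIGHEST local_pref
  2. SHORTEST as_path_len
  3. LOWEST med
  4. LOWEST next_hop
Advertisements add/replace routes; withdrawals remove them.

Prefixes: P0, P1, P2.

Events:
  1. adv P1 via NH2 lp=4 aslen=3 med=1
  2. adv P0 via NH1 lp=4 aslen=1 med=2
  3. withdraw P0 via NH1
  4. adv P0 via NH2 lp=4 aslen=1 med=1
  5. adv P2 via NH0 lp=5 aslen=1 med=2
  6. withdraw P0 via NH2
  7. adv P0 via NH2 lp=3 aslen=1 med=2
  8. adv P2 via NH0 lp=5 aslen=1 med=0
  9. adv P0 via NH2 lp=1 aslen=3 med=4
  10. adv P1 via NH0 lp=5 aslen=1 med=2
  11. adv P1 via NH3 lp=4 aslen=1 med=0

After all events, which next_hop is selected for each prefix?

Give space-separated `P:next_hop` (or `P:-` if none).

Answer: P0:NH2 P1:NH0 P2:NH0

Derivation:
Op 1: best P0=- P1=NH2 P2=-
Op 2: best P0=NH1 P1=NH2 P2=-
Op 3: best P0=- P1=NH2 P2=-
Op 4: best P0=NH2 P1=NH2 P2=-
Op 5: best P0=NH2 P1=NH2 P2=NH0
Op 6: best P0=- P1=NH2 P2=NH0
Op 7: best P0=NH2 P1=NH2 P2=NH0
Op 8: best P0=NH2 P1=NH2 P2=NH0
Op 9: best P0=NH2 P1=NH2 P2=NH0
Op 10: best P0=NH2 P1=NH0 P2=NH0
Op 11: best P0=NH2 P1=NH0 P2=NH0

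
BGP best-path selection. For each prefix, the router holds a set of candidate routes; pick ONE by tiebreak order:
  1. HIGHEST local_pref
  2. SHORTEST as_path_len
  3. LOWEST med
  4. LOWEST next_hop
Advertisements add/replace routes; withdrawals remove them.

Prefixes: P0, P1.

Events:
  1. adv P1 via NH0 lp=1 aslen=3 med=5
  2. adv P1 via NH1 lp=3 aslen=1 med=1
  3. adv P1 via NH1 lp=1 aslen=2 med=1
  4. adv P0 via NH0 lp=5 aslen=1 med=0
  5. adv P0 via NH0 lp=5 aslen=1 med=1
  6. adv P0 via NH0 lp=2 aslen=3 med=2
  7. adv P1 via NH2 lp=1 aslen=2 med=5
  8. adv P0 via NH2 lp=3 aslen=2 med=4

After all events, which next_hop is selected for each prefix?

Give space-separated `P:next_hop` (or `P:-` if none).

Op 1: best P0=- P1=NH0
Op 2: best P0=- P1=NH1
Op 3: best P0=- P1=NH1
Op 4: best P0=NH0 P1=NH1
Op 5: best P0=NH0 P1=NH1
Op 6: best P0=NH0 P1=NH1
Op 7: best P0=NH0 P1=NH1
Op 8: best P0=NH2 P1=NH1

Answer: P0:NH2 P1:NH1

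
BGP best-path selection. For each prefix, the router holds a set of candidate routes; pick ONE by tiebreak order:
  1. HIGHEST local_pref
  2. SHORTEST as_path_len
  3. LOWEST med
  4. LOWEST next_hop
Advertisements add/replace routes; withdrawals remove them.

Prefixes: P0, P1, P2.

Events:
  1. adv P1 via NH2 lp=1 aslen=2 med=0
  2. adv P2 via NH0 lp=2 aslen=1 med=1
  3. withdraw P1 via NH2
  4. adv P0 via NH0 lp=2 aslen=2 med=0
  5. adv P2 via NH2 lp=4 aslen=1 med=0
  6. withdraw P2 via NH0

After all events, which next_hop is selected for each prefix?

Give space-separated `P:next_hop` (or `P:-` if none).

Op 1: best P0=- P1=NH2 P2=-
Op 2: best P0=- P1=NH2 P2=NH0
Op 3: best P0=- P1=- P2=NH0
Op 4: best P0=NH0 P1=- P2=NH0
Op 5: best P0=NH0 P1=- P2=NH2
Op 6: best P0=NH0 P1=- P2=NH2

Answer: P0:NH0 P1:- P2:NH2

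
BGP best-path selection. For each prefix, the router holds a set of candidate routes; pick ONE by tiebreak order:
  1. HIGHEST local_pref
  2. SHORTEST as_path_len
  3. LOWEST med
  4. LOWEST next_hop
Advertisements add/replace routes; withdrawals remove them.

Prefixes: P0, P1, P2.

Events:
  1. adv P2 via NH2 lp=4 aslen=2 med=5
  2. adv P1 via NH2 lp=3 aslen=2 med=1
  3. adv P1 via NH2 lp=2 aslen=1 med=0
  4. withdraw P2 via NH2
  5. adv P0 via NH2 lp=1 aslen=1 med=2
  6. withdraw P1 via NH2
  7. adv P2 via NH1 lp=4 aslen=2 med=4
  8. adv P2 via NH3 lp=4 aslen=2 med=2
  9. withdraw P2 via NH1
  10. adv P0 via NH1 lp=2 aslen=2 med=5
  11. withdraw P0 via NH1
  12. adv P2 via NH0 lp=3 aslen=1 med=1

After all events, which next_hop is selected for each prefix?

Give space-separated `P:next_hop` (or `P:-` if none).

Op 1: best P0=- P1=- P2=NH2
Op 2: best P0=- P1=NH2 P2=NH2
Op 3: best P0=- P1=NH2 P2=NH2
Op 4: best P0=- P1=NH2 P2=-
Op 5: best P0=NH2 P1=NH2 P2=-
Op 6: best P0=NH2 P1=- P2=-
Op 7: best P0=NH2 P1=- P2=NH1
Op 8: best P0=NH2 P1=- P2=NH3
Op 9: best P0=NH2 P1=- P2=NH3
Op 10: best P0=NH1 P1=- P2=NH3
Op 11: best P0=NH2 P1=- P2=NH3
Op 12: best P0=NH2 P1=- P2=NH3

Answer: P0:NH2 P1:- P2:NH3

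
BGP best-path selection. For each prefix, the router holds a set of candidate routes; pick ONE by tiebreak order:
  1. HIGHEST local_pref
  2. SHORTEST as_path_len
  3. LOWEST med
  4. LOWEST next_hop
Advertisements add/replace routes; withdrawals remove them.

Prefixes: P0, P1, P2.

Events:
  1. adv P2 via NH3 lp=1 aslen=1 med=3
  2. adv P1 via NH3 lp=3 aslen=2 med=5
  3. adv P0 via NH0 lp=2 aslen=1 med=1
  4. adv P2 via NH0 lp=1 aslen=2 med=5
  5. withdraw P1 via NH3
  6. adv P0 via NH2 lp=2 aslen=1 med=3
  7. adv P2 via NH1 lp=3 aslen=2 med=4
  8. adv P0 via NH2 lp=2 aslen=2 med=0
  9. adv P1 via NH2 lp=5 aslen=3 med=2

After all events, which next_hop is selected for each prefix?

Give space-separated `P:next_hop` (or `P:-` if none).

Op 1: best P0=- P1=- P2=NH3
Op 2: best P0=- P1=NH3 P2=NH3
Op 3: best P0=NH0 P1=NH3 P2=NH3
Op 4: best P0=NH0 P1=NH3 P2=NH3
Op 5: best P0=NH0 P1=- P2=NH3
Op 6: best P0=NH0 P1=- P2=NH3
Op 7: best P0=NH0 P1=- P2=NH1
Op 8: best P0=NH0 P1=- P2=NH1
Op 9: best P0=NH0 P1=NH2 P2=NH1

Answer: P0:NH0 P1:NH2 P2:NH1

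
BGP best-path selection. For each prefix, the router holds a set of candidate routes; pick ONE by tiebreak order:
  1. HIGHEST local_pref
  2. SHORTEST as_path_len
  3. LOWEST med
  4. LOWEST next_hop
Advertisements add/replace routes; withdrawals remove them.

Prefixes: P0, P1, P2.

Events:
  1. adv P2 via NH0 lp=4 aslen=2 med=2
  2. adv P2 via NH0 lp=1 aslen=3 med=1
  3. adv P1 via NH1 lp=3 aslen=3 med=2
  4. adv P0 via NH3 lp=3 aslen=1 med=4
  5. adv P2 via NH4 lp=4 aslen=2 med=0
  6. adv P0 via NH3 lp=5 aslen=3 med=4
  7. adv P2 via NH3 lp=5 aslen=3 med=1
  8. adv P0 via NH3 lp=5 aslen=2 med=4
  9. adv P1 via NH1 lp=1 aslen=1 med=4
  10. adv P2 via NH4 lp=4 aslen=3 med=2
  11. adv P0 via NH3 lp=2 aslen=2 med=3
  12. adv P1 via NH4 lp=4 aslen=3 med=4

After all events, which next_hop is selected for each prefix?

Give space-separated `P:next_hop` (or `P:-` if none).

Answer: P0:NH3 P1:NH4 P2:NH3

Derivation:
Op 1: best P0=- P1=- P2=NH0
Op 2: best P0=- P1=- P2=NH0
Op 3: best P0=- P1=NH1 P2=NH0
Op 4: best P0=NH3 P1=NH1 P2=NH0
Op 5: best P0=NH3 P1=NH1 P2=NH4
Op 6: best P0=NH3 P1=NH1 P2=NH4
Op 7: best P0=NH3 P1=NH1 P2=NH3
Op 8: best P0=NH3 P1=NH1 P2=NH3
Op 9: best P0=NH3 P1=NH1 P2=NH3
Op 10: best P0=NH3 P1=NH1 P2=NH3
Op 11: best P0=NH3 P1=NH1 P2=NH3
Op 12: best P0=NH3 P1=NH4 P2=NH3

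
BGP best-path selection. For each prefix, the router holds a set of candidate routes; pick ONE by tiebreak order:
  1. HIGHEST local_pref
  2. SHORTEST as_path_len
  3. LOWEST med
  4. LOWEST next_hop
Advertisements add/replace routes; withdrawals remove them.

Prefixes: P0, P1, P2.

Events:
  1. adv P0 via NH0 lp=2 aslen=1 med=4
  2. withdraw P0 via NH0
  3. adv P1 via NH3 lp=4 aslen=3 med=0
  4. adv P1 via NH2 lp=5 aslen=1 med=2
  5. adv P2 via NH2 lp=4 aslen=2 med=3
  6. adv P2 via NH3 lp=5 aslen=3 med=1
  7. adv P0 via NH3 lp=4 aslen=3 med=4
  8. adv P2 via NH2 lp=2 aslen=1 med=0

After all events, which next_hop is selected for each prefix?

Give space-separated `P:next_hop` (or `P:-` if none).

Op 1: best P0=NH0 P1=- P2=-
Op 2: best P0=- P1=- P2=-
Op 3: best P0=- P1=NH3 P2=-
Op 4: best P0=- P1=NH2 P2=-
Op 5: best P0=- P1=NH2 P2=NH2
Op 6: best P0=- P1=NH2 P2=NH3
Op 7: best P0=NH3 P1=NH2 P2=NH3
Op 8: best P0=NH3 P1=NH2 P2=NH3

Answer: P0:NH3 P1:NH2 P2:NH3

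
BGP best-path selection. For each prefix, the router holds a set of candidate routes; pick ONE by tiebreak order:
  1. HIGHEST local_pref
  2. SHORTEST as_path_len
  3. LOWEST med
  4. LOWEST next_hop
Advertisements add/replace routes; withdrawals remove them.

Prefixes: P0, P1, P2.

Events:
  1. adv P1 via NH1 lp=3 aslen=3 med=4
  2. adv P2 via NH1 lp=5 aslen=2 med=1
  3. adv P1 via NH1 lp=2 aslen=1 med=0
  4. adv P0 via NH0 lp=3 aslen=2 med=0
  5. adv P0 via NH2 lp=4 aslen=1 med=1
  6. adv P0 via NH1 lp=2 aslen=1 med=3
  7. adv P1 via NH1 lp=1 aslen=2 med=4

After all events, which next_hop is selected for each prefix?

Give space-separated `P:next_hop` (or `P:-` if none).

Answer: P0:NH2 P1:NH1 P2:NH1

Derivation:
Op 1: best P0=- P1=NH1 P2=-
Op 2: best P0=- P1=NH1 P2=NH1
Op 3: best P0=- P1=NH1 P2=NH1
Op 4: best P0=NH0 P1=NH1 P2=NH1
Op 5: best P0=NH2 P1=NH1 P2=NH1
Op 6: best P0=NH2 P1=NH1 P2=NH1
Op 7: best P0=NH2 P1=NH1 P2=NH1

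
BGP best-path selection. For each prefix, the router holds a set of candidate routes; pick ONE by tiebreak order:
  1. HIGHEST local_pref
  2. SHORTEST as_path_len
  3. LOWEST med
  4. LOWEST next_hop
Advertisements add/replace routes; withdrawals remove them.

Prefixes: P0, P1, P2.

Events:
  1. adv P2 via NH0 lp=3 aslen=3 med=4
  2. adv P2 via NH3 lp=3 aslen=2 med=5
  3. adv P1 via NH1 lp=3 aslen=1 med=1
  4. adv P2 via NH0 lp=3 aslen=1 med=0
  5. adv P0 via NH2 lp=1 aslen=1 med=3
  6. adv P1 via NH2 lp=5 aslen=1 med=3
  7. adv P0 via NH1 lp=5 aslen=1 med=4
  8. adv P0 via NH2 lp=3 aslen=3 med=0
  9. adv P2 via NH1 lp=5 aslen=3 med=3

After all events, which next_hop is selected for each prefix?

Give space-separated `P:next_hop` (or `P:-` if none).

Op 1: best P0=- P1=- P2=NH0
Op 2: best P0=- P1=- P2=NH3
Op 3: best P0=- P1=NH1 P2=NH3
Op 4: best P0=- P1=NH1 P2=NH0
Op 5: best P0=NH2 P1=NH1 P2=NH0
Op 6: best P0=NH2 P1=NH2 P2=NH0
Op 7: best P0=NH1 P1=NH2 P2=NH0
Op 8: best P0=NH1 P1=NH2 P2=NH0
Op 9: best P0=NH1 P1=NH2 P2=NH1

Answer: P0:NH1 P1:NH2 P2:NH1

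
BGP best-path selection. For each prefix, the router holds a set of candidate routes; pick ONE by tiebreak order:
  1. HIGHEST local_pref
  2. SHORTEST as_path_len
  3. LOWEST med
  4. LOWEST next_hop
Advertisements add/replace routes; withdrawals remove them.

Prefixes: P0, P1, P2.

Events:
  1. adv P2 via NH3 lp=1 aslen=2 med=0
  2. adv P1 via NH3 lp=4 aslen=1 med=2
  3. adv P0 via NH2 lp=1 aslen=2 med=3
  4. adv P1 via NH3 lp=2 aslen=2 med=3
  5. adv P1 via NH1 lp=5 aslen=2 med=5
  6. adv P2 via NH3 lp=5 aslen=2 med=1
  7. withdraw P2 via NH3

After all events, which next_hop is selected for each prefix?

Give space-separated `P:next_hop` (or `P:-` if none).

Answer: P0:NH2 P1:NH1 P2:-

Derivation:
Op 1: best P0=- P1=- P2=NH3
Op 2: best P0=- P1=NH3 P2=NH3
Op 3: best P0=NH2 P1=NH3 P2=NH3
Op 4: best P0=NH2 P1=NH3 P2=NH3
Op 5: best P0=NH2 P1=NH1 P2=NH3
Op 6: best P0=NH2 P1=NH1 P2=NH3
Op 7: best P0=NH2 P1=NH1 P2=-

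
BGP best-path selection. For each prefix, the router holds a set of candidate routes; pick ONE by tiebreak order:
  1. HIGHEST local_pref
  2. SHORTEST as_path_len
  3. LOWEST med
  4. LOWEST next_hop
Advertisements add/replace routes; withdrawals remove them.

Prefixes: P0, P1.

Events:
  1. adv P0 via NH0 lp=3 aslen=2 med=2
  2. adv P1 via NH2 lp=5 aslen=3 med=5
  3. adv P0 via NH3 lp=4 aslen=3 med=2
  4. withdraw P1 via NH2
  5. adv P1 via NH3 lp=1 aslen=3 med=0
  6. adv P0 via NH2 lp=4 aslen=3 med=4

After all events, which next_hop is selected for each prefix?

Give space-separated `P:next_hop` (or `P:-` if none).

Answer: P0:NH3 P1:NH3

Derivation:
Op 1: best P0=NH0 P1=-
Op 2: best P0=NH0 P1=NH2
Op 3: best P0=NH3 P1=NH2
Op 4: best P0=NH3 P1=-
Op 5: best P0=NH3 P1=NH3
Op 6: best P0=NH3 P1=NH3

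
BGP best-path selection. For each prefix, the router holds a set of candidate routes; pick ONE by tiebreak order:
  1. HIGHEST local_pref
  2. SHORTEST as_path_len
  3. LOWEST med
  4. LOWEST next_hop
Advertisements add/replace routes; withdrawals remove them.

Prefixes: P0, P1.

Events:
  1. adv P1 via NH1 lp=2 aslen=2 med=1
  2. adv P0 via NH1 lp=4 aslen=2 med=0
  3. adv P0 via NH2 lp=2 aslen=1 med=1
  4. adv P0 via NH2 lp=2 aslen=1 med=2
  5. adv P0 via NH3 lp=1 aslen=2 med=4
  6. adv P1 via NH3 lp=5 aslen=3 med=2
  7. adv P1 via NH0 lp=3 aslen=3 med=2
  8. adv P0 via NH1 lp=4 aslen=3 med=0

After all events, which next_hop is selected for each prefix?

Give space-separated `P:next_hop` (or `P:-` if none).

Answer: P0:NH1 P1:NH3

Derivation:
Op 1: best P0=- P1=NH1
Op 2: best P0=NH1 P1=NH1
Op 3: best P0=NH1 P1=NH1
Op 4: best P0=NH1 P1=NH1
Op 5: best P0=NH1 P1=NH1
Op 6: best P0=NH1 P1=NH3
Op 7: best P0=NH1 P1=NH3
Op 8: best P0=NH1 P1=NH3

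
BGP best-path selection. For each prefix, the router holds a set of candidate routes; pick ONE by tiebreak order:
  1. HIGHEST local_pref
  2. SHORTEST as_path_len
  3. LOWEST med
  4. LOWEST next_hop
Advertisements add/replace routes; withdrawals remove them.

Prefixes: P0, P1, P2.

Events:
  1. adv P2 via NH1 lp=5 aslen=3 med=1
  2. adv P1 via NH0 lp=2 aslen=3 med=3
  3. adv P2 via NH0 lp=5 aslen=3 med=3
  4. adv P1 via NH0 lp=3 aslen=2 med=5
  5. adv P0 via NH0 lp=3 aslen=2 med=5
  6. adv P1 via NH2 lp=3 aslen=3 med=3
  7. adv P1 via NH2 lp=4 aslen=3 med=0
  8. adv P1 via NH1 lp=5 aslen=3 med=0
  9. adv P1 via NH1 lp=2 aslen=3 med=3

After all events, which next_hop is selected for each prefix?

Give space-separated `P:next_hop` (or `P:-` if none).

Answer: P0:NH0 P1:NH2 P2:NH1

Derivation:
Op 1: best P0=- P1=- P2=NH1
Op 2: best P0=- P1=NH0 P2=NH1
Op 3: best P0=- P1=NH0 P2=NH1
Op 4: best P0=- P1=NH0 P2=NH1
Op 5: best P0=NH0 P1=NH0 P2=NH1
Op 6: best P0=NH0 P1=NH0 P2=NH1
Op 7: best P0=NH0 P1=NH2 P2=NH1
Op 8: best P0=NH0 P1=NH1 P2=NH1
Op 9: best P0=NH0 P1=NH2 P2=NH1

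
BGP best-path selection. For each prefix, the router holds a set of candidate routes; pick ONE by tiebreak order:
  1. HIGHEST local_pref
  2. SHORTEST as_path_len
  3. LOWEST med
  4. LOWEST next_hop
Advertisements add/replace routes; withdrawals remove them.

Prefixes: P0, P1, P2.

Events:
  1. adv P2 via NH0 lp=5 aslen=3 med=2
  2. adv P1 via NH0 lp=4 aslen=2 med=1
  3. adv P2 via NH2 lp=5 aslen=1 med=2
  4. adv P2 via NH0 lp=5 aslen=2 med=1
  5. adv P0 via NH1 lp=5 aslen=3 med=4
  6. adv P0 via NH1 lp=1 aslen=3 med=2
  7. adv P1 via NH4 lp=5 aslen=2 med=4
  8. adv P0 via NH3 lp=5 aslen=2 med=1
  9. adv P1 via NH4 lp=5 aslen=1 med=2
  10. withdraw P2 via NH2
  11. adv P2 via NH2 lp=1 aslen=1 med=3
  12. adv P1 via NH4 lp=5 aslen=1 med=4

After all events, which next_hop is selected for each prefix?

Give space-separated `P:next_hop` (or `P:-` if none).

Answer: P0:NH3 P1:NH4 P2:NH0

Derivation:
Op 1: best P0=- P1=- P2=NH0
Op 2: best P0=- P1=NH0 P2=NH0
Op 3: best P0=- P1=NH0 P2=NH2
Op 4: best P0=- P1=NH0 P2=NH2
Op 5: best P0=NH1 P1=NH0 P2=NH2
Op 6: best P0=NH1 P1=NH0 P2=NH2
Op 7: best P0=NH1 P1=NH4 P2=NH2
Op 8: best P0=NH3 P1=NH4 P2=NH2
Op 9: best P0=NH3 P1=NH4 P2=NH2
Op 10: best P0=NH3 P1=NH4 P2=NH0
Op 11: best P0=NH3 P1=NH4 P2=NH0
Op 12: best P0=NH3 P1=NH4 P2=NH0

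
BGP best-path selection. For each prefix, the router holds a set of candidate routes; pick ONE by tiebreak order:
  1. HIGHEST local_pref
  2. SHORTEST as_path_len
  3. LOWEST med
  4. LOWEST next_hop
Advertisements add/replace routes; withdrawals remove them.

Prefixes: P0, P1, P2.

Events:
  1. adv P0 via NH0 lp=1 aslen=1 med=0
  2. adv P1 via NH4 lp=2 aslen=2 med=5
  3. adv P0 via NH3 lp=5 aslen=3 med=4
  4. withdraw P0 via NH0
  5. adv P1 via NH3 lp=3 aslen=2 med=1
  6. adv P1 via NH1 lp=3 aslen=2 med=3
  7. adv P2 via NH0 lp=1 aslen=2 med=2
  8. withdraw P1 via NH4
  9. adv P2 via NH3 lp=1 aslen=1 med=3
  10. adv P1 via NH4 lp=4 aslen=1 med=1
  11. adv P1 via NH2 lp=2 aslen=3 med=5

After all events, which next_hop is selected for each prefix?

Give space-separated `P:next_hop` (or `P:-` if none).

Answer: P0:NH3 P1:NH4 P2:NH3

Derivation:
Op 1: best P0=NH0 P1=- P2=-
Op 2: best P0=NH0 P1=NH4 P2=-
Op 3: best P0=NH3 P1=NH4 P2=-
Op 4: best P0=NH3 P1=NH4 P2=-
Op 5: best P0=NH3 P1=NH3 P2=-
Op 6: best P0=NH3 P1=NH3 P2=-
Op 7: best P0=NH3 P1=NH3 P2=NH0
Op 8: best P0=NH3 P1=NH3 P2=NH0
Op 9: best P0=NH3 P1=NH3 P2=NH3
Op 10: best P0=NH3 P1=NH4 P2=NH3
Op 11: best P0=NH3 P1=NH4 P2=NH3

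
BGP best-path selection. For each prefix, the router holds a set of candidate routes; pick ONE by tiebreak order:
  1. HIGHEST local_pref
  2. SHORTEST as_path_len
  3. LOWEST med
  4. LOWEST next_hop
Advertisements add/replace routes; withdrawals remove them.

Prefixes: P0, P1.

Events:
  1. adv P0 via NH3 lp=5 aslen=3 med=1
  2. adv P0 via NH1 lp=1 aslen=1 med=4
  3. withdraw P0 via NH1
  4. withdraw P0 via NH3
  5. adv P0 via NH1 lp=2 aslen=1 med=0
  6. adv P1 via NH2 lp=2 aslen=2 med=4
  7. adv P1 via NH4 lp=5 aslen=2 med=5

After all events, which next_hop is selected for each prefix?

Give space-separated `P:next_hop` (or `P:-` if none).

Answer: P0:NH1 P1:NH4

Derivation:
Op 1: best P0=NH3 P1=-
Op 2: best P0=NH3 P1=-
Op 3: best P0=NH3 P1=-
Op 4: best P0=- P1=-
Op 5: best P0=NH1 P1=-
Op 6: best P0=NH1 P1=NH2
Op 7: best P0=NH1 P1=NH4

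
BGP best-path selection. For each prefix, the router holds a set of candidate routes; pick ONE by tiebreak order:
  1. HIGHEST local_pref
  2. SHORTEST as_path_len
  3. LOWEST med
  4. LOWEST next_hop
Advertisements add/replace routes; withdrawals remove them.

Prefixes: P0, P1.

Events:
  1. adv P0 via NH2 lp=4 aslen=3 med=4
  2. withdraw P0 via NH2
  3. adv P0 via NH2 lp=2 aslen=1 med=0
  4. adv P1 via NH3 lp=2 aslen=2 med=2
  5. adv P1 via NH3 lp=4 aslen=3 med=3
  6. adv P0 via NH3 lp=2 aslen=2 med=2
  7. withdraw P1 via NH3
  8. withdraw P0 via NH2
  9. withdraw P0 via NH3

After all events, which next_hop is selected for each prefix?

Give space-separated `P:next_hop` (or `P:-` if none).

Op 1: best P0=NH2 P1=-
Op 2: best P0=- P1=-
Op 3: best P0=NH2 P1=-
Op 4: best P0=NH2 P1=NH3
Op 5: best P0=NH2 P1=NH3
Op 6: best P0=NH2 P1=NH3
Op 7: best P0=NH2 P1=-
Op 8: best P0=NH3 P1=-
Op 9: best P0=- P1=-

Answer: P0:- P1:-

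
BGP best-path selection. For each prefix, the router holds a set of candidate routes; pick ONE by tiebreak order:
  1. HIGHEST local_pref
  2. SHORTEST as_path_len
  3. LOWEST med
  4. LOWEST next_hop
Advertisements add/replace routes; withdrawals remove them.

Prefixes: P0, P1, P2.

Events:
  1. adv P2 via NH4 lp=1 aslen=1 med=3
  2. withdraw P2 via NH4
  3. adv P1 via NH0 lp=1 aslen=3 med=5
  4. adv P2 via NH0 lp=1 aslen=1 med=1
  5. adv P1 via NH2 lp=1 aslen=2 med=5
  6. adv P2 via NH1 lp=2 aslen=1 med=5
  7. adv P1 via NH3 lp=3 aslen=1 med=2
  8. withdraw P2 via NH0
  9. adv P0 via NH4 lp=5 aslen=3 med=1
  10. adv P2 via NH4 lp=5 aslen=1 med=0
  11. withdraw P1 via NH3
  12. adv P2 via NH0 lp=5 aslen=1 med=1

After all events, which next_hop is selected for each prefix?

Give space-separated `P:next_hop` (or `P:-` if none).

Op 1: best P0=- P1=- P2=NH4
Op 2: best P0=- P1=- P2=-
Op 3: best P0=- P1=NH0 P2=-
Op 4: best P0=- P1=NH0 P2=NH0
Op 5: best P0=- P1=NH2 P2=NH0
Op 6: best P0=- P1=NH2 P2=NH1
Op 7: best P0=- P1=NH3 P2=NH1
Op 8: best P0=- P1=NH3 P2=NH1
Op 9: best P0=NH4 P1=NH3 P2=NH1
Op 10: best P0=NH4 P1=NH3 P2=NH4
Op 11: best P0=NH4 P1=NH2 P2=NH4
Op 12: best P0=NH4 P1=NH2 P2=NH4

Answer: P0:NH4 P1:NH2 P2:NH4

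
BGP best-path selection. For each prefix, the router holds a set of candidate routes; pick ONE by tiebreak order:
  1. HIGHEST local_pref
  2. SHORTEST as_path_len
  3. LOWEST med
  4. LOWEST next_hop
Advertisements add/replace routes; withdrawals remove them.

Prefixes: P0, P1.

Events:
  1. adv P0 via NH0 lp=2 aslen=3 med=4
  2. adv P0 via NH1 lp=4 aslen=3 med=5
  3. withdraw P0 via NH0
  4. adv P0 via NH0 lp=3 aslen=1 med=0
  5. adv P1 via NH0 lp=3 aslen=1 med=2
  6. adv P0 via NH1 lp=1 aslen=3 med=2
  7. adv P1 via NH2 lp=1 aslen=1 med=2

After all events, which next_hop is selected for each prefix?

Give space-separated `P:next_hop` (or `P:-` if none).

Answer: P0:NH0 P1:NH0

Derivation:
Op 1: best P0=NH0 P1=-
Op 2: best P0=NH1 P1=-
Op 3: best P0=NH1 P1=-
Op 4: best P0=NH1 P1=-
Op 5: best P0=NH1 P1=NH0
Op 6: best P0=NH0 P1=NH0
Op 7: best P0=NH0 P1=NH0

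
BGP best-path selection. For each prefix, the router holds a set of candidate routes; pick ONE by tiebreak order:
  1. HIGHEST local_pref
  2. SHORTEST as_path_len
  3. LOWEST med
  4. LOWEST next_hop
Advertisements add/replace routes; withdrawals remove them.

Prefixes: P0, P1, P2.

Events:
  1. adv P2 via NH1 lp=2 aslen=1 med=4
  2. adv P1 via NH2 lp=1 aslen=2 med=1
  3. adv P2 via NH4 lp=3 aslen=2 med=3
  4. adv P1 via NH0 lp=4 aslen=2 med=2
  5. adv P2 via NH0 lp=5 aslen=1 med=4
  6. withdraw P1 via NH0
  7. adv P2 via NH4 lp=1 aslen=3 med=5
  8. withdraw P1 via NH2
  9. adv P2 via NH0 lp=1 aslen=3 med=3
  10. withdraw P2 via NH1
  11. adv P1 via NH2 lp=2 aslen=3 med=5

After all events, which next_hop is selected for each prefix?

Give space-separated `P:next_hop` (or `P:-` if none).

Answer: P0:- P1:NH2 P2:NH0

Derivation:
Op 1: best P0=- P1=- P2=NH1
Op 2: best P0=- P1=NH2 P2=NH1
Op 3: best P0=- P1=NH2 P2=NH4
Op 4: best P0=- P1=NH0 P2=NH4
Op 5: best P0=- P1=NH0 P2=NH0
Op 6: best P0=- P1=NH2 P2=NH0
Op 7: best P0=- P1=NH2 P2=NH0
Op 8: best P0=- P1=- P2=NH0
Op 9: best P0=- P1=- P2=NH1
Op 10: best P0=- P1=- P2=NH0
Op 11: best P0=- P1=NH2 P2=NH0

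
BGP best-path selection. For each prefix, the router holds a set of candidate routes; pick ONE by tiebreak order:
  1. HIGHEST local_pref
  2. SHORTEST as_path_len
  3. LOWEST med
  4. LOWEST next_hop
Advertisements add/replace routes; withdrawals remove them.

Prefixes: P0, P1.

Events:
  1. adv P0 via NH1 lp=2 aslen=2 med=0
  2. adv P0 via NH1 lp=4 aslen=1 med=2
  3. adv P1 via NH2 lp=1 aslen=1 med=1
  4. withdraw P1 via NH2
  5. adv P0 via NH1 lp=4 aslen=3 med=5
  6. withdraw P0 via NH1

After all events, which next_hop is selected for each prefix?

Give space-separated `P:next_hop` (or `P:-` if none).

Op 1: best P0=NH1 P1=-
Op 2: best P0=NH1 P1=-
Op 3: best P0=NH1 P1=NH2
Op 4: best P0=NH1 P1=-
Op 5: best P0=NH1 P1=-
Op 6: best P0=- P1=-

Answer: P0:- P1:-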